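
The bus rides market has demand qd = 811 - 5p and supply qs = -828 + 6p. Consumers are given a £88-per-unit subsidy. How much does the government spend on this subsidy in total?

Pre-subsidy: 811 - 5p = -828 + 6p gives p* = 149, q* = 66.
With the rebate, buyers effectively pay pb = ps − 88, where ps is the price sellers receive.
Demand in terms of ps becomes qd = 811 − 5(ps − 88) = 1251 - 5ps. Setting this equal to supply: 1251 - 5ps = -828 + 6ps, so ps = 189.
Buyers pay pb = 189 − 88 = 101; q' = -828 + 6·189 = 306.
Government outlay = subsidy × quantity = 88 × 306 = 26928.

Government cost = £26928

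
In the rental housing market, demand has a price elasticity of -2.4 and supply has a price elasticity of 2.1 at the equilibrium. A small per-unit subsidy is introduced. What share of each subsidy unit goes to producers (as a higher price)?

For a small subsidy around the equilibrium, the benefit split depends on the relative slopes, which at a point are proportional to the elasticities.
Buyer share = εs/(εs + |εd|) = 2.1/(2.1 + 2.4) = 7/15; seller share = |εd|/(εs + |εd|) = 8/15.
So producers capture 8/15 of the subsidy.

Producer share = 8/15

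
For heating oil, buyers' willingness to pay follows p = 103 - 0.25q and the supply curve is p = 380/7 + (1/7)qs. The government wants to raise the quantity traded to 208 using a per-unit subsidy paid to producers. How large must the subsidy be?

At q = 208, from the demand curve buyers pay pb = 103 − 0.25·208 = 51; from the supply curve sellers need ps = 380/7 + (1/7)·208 = 84.
The subsidy must fill the gap: s = ps − pb = 84 − 51 = 33.

Required subsidy s = 33 per unit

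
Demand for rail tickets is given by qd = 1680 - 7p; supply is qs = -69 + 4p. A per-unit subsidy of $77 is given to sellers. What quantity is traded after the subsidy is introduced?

q' = 763

Pre-subsidy: 1680 - 7p = -69 + 4p gives p* = 159, q* = 567.
With the subsidy, sellers receive ps = pb + 77 for each unit, where pb is the price buyers pay.
Supply in terms of pb becomes qs = -69 + 4(pb + 77) = 239 + 4pb. Setting this equal to demand: 1680 - 7pb = 239 + 4pb, so pb = 131.
Sellers receive ps = 131 + 77 = 208; q' = 1680 − 7·131 = 763.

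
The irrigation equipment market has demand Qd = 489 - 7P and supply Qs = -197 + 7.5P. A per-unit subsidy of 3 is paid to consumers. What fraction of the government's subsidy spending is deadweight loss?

DWL / government spending = 315/9784

Pre-subsidy: 489 - 7P = -197 + 7.5P gives P* = 1372/29, Q* = 4577/29.
With the rebate, buyers effectively pay Pb = Ps − 3, where Ps is the price sellers receive.
Demand in terms of Ps becomes Qd = 489 − 7(Ps − 3) = 510 - 7Ps. Setting this equal to supply: 510 - 7Ps = -197 + 7.5Ps, so Ps = 1414/29.
Buyers pay Pb = 1414/29 − 3 = 1327/29; Q' = -197 + 7.5·(1414/29) = 4892/29.
ΔCS = ½(4577/29 + 4892/29)(1372/29 − 1327/29) = 426105/1682; ΔPS = ½(4577/29 + 4892/29)(1414/29 − 1372/29) = 198849/841.
Government spending = 3 × 4892/29 = 14676/29.
DWL = ½ × 3 × (4892/29 − 4577/29) = 945/58; fraction = (945/58) / (14676/29) = 315/9784.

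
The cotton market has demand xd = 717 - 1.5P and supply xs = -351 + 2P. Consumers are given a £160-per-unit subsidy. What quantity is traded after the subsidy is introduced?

x' = 2775/7

Pre-subsidy: 717 - 1.5P = -351 + 2P gives P* = 2136/7, x* = 1815/7.
With the rebate, buyers effectively pay Pb = Ps − 160, where Ps is the price sellers receive.
Demand in terms of Ps becomes xd = 717 − 1.5(Ps − 160) = 957 - 1.5Ps. Setting this equal to supply: 957 - 1.5Ps = -351 + 2Ps, so Ps = 2616/7.
Buyers pay Pb = 2616/7 − 160 = 1496/7; x' = -351 + 2·(2616/7) = 2775/7.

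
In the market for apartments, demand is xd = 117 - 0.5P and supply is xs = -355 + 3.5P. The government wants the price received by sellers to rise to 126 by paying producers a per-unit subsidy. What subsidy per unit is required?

At a seller price of 126, quantity supplied is -355 + 3.5·126 = 86.
Buyers absorb 86 only when they pay Pb with 117 − 0.5·Pb = 86, i.e. Pb = 62.
s = Ps − Pb = 126 − 62 = 64.

Required subsidy s = 64 per unit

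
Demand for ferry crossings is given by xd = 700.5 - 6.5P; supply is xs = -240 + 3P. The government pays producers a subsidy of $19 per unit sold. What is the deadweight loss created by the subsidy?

Deadweight loss = $370.5

Pre-subsidy: 700.5 - 6.5P = -240 + 3P gives P* = 99, x* = 57.
With the subsidy, sellers receive Ps = Pb + 19 for each unit, where Pb is the price buyers pay.
Supply in terms of Pb becomes xs = -240 + 3(Pb + 19) = -183 + 3Pb. Setting this equal to demand: 700.5 - 6.5Pb = -183 + 3Pb, so Pb = 93.
Sellers receive Ps = 93 + 19 = 112; x' = 700.5 − 6.5·93 = 96.
The subsidy expands output by 96 − 57 = 39 past the efficient level; on those units the gap between marginal cost and willingness to pay runs from 0 up to 19.
DWL = ½ × 19 × 39 = 370.5.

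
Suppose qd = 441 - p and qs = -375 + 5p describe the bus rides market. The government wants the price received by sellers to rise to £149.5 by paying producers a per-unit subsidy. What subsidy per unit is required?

Required subsidy s = £81 per unit

At a seller price of 149.5, quantity supplied is -375 + 5·149.5 = 372.5.
Buyers absorb 372.5 only when they pay pb with 441 − 1·pb = 372.5, i.e. pb = 68.5.
s = ps − pb = 149.5 − 68.5 = 81.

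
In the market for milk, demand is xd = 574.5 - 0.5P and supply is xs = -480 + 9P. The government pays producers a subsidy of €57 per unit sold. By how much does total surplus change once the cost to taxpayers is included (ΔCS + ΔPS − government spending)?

Pre-subsidy: 574.5 - 0.5P = -480 + 9P gives P* = 111, x* = 519.
With the subsidy, sellers receive Ps = Pb + 57 for each unit, where Pb is the price buyers pay.
Supply in terms of Pb becomes xs = -480 + 9(Pb + 57) = 33 + 9Pb. Setting this equal to demand: 574.5 - 0.5Pb = 33 + 9Pb, so Pb = 57.
Sellers receive Ps = 57 + 57 = 114; x' = 574.5 − 0.5·57 = 546.
ΔCS = ½(519 + 546)(111 − 57) = 28755; ΔPS = ½(519 + 546)(114 − 111) = 1597.5.
Government spending = 57 × 546 = 31122.
Net change = 28755 + 1597.5 − 31122 = -769.5. The loss equals the DWL triangle ½·57·27.

Net change in total surplus = -€769.5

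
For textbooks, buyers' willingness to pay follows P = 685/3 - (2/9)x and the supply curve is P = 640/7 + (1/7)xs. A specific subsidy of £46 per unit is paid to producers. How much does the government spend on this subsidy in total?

Pre-subsidy: 685/3 - (2/9)x = 640/7 + (1/7)x gives x* = 375 and P* = 145.
With the subsidy, sellers receive Ps = Pb + 46 for each unit, where Pb is the price buyers pay.
On the curves, Pb = 685/3 - (2/9)x and Ps = 640/7 + (1/7)x; the wedge Ps − Pb = 46 gives 640/7 + (1/7)x − (685/3 - (2/9)x) = 46, so x' = 501.
Then Pb = 685/3 − (2/9)·501 = 117 and Ps = 640/7 + (1/7)·501 = 163.
Government outlay = subsidy × quantity = 46 × 501 = 23046.

Government cost = £23046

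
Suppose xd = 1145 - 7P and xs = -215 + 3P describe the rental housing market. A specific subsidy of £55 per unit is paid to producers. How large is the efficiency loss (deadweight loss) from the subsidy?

Deadweight loss = £3176.25

Pre-subsidy: 1145 - 7P = -215 + 3P gives P* = 136, x* = 193.
With the subsidy, sellers receive Ps = Pb + 55 for each unit, where Pb is the price buyers pay.
Supply in terms of Pb becomes xs = -215 + 3(Pb + 55) = -50 + 3Pb. Setting this equal to demand: 1145 - 7Pb = -50 + 3Pb, so Pb = 119.5.
Sellers receive Ps = 119.5 + 55 = 174.5; x' = 1145 − 7·119.5 = 308.5.
The subsidy expands output by 308.5 − 193 = 115.5 past the efficient level; on those units the gap between marginal cost and willingness to pay runs from 0 up to 55.
DWL = ½ × 55 × 115.5 = 3176.25.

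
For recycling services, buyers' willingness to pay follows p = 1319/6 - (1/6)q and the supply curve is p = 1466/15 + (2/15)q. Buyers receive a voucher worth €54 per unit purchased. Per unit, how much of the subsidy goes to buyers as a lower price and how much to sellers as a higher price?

Pre-subsidy: 1319/6 - (1/6)q = 1466/15 + (2/15)q gives q* = 407 and p* = 152.
With the rebate, buyers effectively pay pb = ps − 54, where ps is the price sellers receive.
On the curves, pb = 1319/6 - (1/6)q and ps = 1466/15 + (2/15)q; the wedge ps − pb = 54 gives 1466/15 + (2/15)q − (1319/6 - (1/6)q) = 54, so q' = 587.
Then pb = 1319/6 − (1/6)·587 = 122 and ps = 1466/15 + (2/15)·587 = 176.
Buyers' price falls by p* − pb = 152 − 122 = 30; sellers' price rises by ps − p* = 176 − 152 = 24.

Buyers gain €30 per unit; sellers gain €24 per unit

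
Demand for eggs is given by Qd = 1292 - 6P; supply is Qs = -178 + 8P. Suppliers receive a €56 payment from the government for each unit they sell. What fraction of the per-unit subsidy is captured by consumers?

Consumer share = 4/7

Pre-subsidy: 1292 - 6P = -178 + 8P gives P* = 105, Q* = 662.
With the subsidy, sellers receive Ps = Pb + 56 for each unit, where Pb is the price buyers pay.
Supply in terms of Pb becomes Qs = -178 + 8(Pb + 56) = 270 + 8Pb. Setting this equal to demand: 1292 - 6Pb = 270 + 8Pb, so Pb = 73.
Sellers receive Ps = 73 + 56 = 129; Q' = 1292 − 6·73 = 854.
Buyers' price falls by P* − Pb = 105 − 73 = 32; sellers' price rises by Ps − P* = 129 − 105 = 24.
So consumers capture 32/56 = 4/7 of each unit of subsidy.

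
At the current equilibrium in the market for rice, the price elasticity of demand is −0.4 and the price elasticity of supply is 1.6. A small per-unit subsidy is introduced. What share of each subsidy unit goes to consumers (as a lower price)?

Consumer share = 0.8

For a small subsidy around the equilibrium, the benefit split depends on the relative slopes, which at a point are proportional to the elasticities.
Buyer share = εs/(εs + |εd|) = 1.6/(1.6 + 0.4) = 0.8; seller share = |εd|/(εs + |εd|) = 0.2.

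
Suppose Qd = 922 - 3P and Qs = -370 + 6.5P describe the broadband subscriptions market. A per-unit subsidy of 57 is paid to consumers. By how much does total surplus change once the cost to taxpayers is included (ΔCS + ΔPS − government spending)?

Pre-subsidy: 922 - 3P = -370 + 6.5P gives P* = 136, Q* = 514.
With the rebate, buyers effectively pay Pb = Ps − 57, where Ps is the price sellers receive.
Demand in terms of Ps becomes Qd = 922 − 3(Ps − 57) = 1093 - 3Ps. Setting this equal to supply: 1093 - 3Ps = -370 + 6.5Ps, so Ps = 154.
Buyers pay Pb = 154 − 57 = 97; Q' = -370 + 6.5·154 = 631.
ΔCS = ½(514 + 631)(136 − 97) = 22327.5; ΔPS = ½(514 + 631)(154 − 136) = 10305.
Government spending = 57 × 631 = 35967.
Net change = 22327.5 + 10305 − 35967 = -3334.5. The loss equals the DWL triangle ½·57·117.

Net change in total surplus = -3334.5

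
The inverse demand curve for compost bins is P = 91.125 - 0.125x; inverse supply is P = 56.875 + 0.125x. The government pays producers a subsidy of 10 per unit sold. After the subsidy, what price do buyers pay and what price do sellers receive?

Buyers pay 69; sellers receive 79

Pre-subsidy: 91.125 - 0.125x = 56.875 + 0.125x gives x* = 137 and P* = 74.
With the subsidy, sellers receive Ps = Pb + 10 for each unit, where Pb is the price buyers pay.
On the curves, Pb = 91.125 - 0.125x and Ps = 56.875 + 0.125x; the wedge Ps − Pb = 10 gives 56.875 + 0.125x − (91.125 - 0.125x) = 10, so x' = 177.
Then Pb = 91.125 − 0.125·177 = 69 and Ps = 56.875 + 0.125·177 = 79.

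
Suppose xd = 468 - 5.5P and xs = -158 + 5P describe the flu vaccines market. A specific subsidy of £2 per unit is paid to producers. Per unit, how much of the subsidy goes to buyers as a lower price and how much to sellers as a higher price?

Pre-subsidy: 468 - 5.5P = -158 + 5P gives P* = 1252/21, x* = 2942/21.
With the subsidy, sellers receive Ps = Pb + 2 for each unit, where Pb is the price buyers pay.
Supply in terms of Pb becomes xs = -158 + 5(Pb + 2) = -148 + 5Pb. Setting this equal to demand: 468 - 5.5Pb = -148 + 5Pb, so Pb = 176/3.
Sellers receive Ps = 176/3 + 2 = 182/3; x' = 468 − 5.5·(176/3) = 436/3.
Buyers' price falls by P* − Pb = 1252/21 − 176/3 = 20/21; sellers' price rises by Ps − P* = 182/3 − 1252/21 = 22/21.

Buyers gain 20/21 per unit; sellers gain 22/21 per unit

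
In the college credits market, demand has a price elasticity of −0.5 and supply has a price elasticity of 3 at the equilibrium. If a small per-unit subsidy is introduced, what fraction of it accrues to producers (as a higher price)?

Producer share = 1/7

For a small subsidy around the equilibrium, the benefit split depends on the relative slopes, which at a point are proportional to the elasticities.
Buyer share = εs/(εs + |εd|) = 3/(3 + 0.5) = 6/7; seller share = |εd|/(εs + |εd|) = 1/7.
So producers capture 1/7 of the subsidy.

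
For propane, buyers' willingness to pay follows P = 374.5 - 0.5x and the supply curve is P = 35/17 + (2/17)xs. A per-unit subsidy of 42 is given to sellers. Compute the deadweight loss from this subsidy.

Pre-subsidy: 374.5 - 0.5x = 35/17 + (2/17)x gives x* = 603 and P* = 73.
With the subsidy, sellers receive Ps = Pb + 42 for each unit, where Pb is the price buyers pay.
On the curves, Pb = 374.5 - 0.5x and Ps = 35/17 + (2/17)x; the wedge Ps − Pb = 42 gives 35/17 + (2/17)x − (374.5 - 0.5x) = 42, so x' = 671.
Then Pb = 374.5 − 0.5·671 = 39 and Ps = 35/17 + (2/17)·671 = 81.
The subsidy expands output by 671 − 603 = 68 past the efficient level; on those units the gap between marginal cost and willingness to pay runs from 0 up to 42.
DWL = ½ × 42 × 68 = 1428.

Deadweight loss = 1428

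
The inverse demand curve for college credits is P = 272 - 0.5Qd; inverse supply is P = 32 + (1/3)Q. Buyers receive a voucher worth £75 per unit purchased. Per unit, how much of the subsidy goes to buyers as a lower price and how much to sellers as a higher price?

Buyers gain £45 per unit; sellers gain £30 per unit

Pre-subsidy: 272 - 0.5Q = 32 + (1/3)Q gives Q* = 288 and P* = 128.
With the rebate, buyers effectively pay Pb = Ps − 75, where Ps is the price sellers receive.
On the curves, Pb = 272 - 0.5Q and Ps = 32 + (1/3)Q; the wedge Ps − Pb = 75 gives 32 + (1/3)Q − (272 - 0.5Q) = 75, so Q' = 378.
Then Pb = 272 − 0.5·378 = 83 and Ps = 32 + (1/3)·378 = 158.
Buyers' price falls by P* − Pb = 128 − 83 = 45; sellers' price rises by Ps − P* = 158 − 128 = 30.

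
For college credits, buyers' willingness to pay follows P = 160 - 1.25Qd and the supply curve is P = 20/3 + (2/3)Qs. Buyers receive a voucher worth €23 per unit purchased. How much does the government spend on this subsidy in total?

Pre-subsidy: 160 - 1.25Q = 20/3 + (2/3)Q gives Q* = 80 and P* = 60.
With the rebate, buyers effectively pay Pb = Ps − 23, where Ps is the price sellers receive.
On the curves, Pb = 160 - 1.25Q and Ps = 20/3 + (2/3)Q; the wedge Ps − Pb = 23 gives 20/3 + (2/3)Q − (160 - 1.25Q) = 23, so Q' = 92.
Then Pb = 160 − 1.25·92 = 45 and Ps = 20/3 + (2/3)·92 = 68.
Government outlay = subsidy × quantity = 23 × 92 = 2116.

Government cost = €2116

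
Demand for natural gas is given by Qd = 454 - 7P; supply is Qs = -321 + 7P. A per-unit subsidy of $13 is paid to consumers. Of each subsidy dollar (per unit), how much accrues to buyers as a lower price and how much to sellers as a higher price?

Pre-subsidy: 454 - 7P = -321 + 7P gives P* = 775/14, Q* = 66.5.
With the rebate, buyers effectively pay Pb = Ps − 13, where Ps is the price sellers receive.
Demand in terms of Ps becomes Qd = 454 − 7(Ps − 13) = 545 - 7Ps. Setting this equal to supply: 545 - 7Ps = -321 + 7Ps, so Ps = 433/7.
Buyers pay Pb = 433/7 − 13 = 342/7; Q' = -321 + 7·(433/7) = 112.
Buyers' price falls by P* − Pb = 775/14 − 342/7 = 6.5; sellers' price rises by Ps − P* = 433/7 − 775/14 = 6.5.

Buyers gain $6.5 per unit; sellers gain $6.5 per unit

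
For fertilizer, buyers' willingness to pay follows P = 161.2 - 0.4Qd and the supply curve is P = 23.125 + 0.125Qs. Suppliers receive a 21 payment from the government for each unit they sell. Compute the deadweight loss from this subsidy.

Deadweight loss = 420

Pre-subsidy: 161.2 - 0.4Q = 23.125 + 0.125Q gives Q* = 263 and P* = 56.
With the subsidy, sellers receive Ps = Pb + 21 for each unit, where Pb is the price buyers pay.
On the curves, Pb = 161.2 - 0.4Q and Ps = 23.125 + 0.125Q; the wedge Ps − Pb = 21 gives 23.125 + 0.125Q − (161.2 - 0.4Q) = 21, so Q' = 303.
Then Pb = 161.2 − 0.4·303 = 40 and Ps = 23.125 + 0.125·303 = 61.
The subsidy expands output by 303 − 263 = 40 past the efficient level; on those units the gap between marginal cost and willingness to pay runs from 0 up to 21.
DWL = ½ × 21 × 40 = 420.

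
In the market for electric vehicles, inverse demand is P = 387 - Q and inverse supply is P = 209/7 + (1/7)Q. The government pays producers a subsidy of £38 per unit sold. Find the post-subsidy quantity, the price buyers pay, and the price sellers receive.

Q' = 345.75; buyers pay £41.25; sellers receive £79.25

Pre-subsidy: 387 - Q = 209/7 + (1/7)Q gives Q* = 312.5 and P* = 74.5.
With the subsidy, sellers receive Ps = Pb + 38 for each unit, where Pb is the price buyers pay.
On the curves, Pb = 387 - Q and Ps = 209/7 + (1/7)Q; the wedge Ps − Pb = 38 gives 209/7 + (1/7)Q − (387 - Q) = 38, so Q' = 345.75.
Then Pb = 387 − 1·345.75 = 41.25 and Ps = 209/7 + (1/7)·345.75 = 79.25.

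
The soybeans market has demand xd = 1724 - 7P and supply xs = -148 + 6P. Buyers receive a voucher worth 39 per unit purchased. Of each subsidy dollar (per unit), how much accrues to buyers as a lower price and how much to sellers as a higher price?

Buyers gain 18 per unit; sellers gain 21 per unit

Pre-subsidy: 1724 - 7P = -148 + 6P gives P* = 144, x* = 716.
With the rebate, buyers effectively pay Pb = Ps − 39, where Ps is the price sellers receive.
Demand in terms of Ps becomes xd = 1724 − 7(Ps − 39) = 1997 - 7Ps. Setting this equal to supply: 1997 - 7Ps = -148 + 6Ps, so Ps = 165.
Buyers pay Pb = 165 − 39 = 126; x' = -148 + 6·165 = 842.
Buyers' price falls by P* − Pb = 144 − 126 = 18; sellers' price rises by Ps − P* = 165 − 144 = 21.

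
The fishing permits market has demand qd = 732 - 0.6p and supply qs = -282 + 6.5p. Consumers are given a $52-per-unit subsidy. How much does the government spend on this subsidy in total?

Pre-subsidy: 732 - 0.6p = -282 + 6.5p gives p* = 10140/71, q* = 45888/71.
With the rebate, buyers effectively pay pb = ps − 52, where ps is the price sellers receive.
Demand in terms of ps becomes qd = 732 − 0.6(ps − 52) = 763.2 - 0.6ps. Setting this equal to supply: 763.2 - 0.6ps = -282 + 6.5ps, so ps = 10452/71.
Buyers pay pb = 10452/71 − 52 = 6760/71; q' = -282 + 6.5·(10452/71) = 47916/71.
Government outlay = subsidy × quantity = 52 × 47916/71 = 2491632/71.

Government cost = 2491632/71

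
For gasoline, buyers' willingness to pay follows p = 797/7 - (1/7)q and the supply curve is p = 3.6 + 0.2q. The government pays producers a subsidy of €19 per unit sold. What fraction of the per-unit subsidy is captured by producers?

Producer share = 7/12

Pre-subsidy: 797/7 - (1/7)q = 3.6 + 0.2q gives q* = 3859/12 and p* = 815/12.
With the subsidy, sellers receive ps = pb + 19 for each unit, where pb is the price buyers pay.
On the curves, pb = 797/7 - (1/7)q and ps = 3.6 + 0.2q; the wedge ps − pb = 19 gives 3.6 + 0.2q − (797/7 - (1/7)q) = 19, so q' = 377.
Then pb = 797/7 − (1/7)·377 = 60 and ps = 3.6 + 0.2·377 = 79.
Buyers' price falls by p* − pb = 815/12 − 60 = 95/12; sellers' price rises by ps − p* = 79 − 815/12 = 133/12.
So producers capture (133/12)/19 = 7/12 of each unit of subsidy.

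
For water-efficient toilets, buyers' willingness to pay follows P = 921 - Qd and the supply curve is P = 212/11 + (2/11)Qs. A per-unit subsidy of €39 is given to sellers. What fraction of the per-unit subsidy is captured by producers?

Producer share = 2/13

Pre-subsidy: 921 - Q = 212/11 + (2/11)Q gives Q* = 763 and P* = 158.
With the subsidy, sellers receive Ps = Pb + 39 for each unit, where Pb is the price buyers pay.
On the curves, Pb = 921 - Q and Ps = 212/11 + (2/11)Q; the wedge Ps − Pb = 39 gives 212/11 + (2/11)Q − (921 - Q) = 39, so Q' = 796.
Then Pb = 921 − 1·796 = 125 and Ps = 212/11 + (2/11)·796 = 164.
Buyers' price falls by P* − Pb = 158 − 125 = 33; sellers' price rises by Ps − P* = 164 − 158 = 6.
So producers capture 6/39 = 2/13 of each unit of subsidy.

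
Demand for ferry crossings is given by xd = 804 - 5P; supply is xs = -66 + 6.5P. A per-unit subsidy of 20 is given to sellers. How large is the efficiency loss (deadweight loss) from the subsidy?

Deadweight loss = 13000/23

Pre-subsidy: 804 - 5P = -66 + 6.5P gives P* = 1740/23, x* = 9792/23.
With the subsidy, sellers receive Ps = Pb + 20 for each unit, where Pb is the price buyers pay.
Supply in terms of Pb becomes xs = -66 + 6.5(Pb + 20) = 64 + 6.5Pb. Setting this equal to demand: 804 - 5Pb = 64 + 6.5Pb, so Pb = 1480/23.
Sellers receive Ps = 1480/23 + 20 = 1940/23; x' = 804 − 5·(1480/23) = 11092/23.
The subsidy expands output by 11092/23 − 9792/23 = 1300/23 past the efficient level; on those units the gap between marginal cost and willingness to pay runs from 0 up to 20.
DWL = ½ × 20 × 1300/23 = 13000/23.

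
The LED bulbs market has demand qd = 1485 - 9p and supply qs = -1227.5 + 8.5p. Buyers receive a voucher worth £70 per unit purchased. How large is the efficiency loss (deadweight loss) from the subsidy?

Pre-subsidy: 1485 - 9p = -1227.5 + 8.5p gives p* = 155, q* = 90.
With the rebate, buyers effectively pay pb = ps − 70, where ps is the price sellers receive.
Demand in terms of ps becomes qd = 1485 − 9(ps − 70) = 2115 - 9ps. Setting this equal to supply: 2115 - 9ps = -1227.5 + 8.5ps, so ps = 191.
Buyers pay pb = 191 − 70 = 121; q' = -1227.5 + 8.5·191 = 396.
The subsidy expands output by 396 − 90 = 306 past the efficient level; on those units the gap between marginal cost and willingness to pay runs from 0 up to 70.
DWL = ½ × 70 × 306 = 10710.

Deadweight loss = £10710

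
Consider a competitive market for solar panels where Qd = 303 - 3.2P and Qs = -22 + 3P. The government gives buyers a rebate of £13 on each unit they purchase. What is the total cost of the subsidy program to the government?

Pre-subsidy: 303 - 3.2P = -22 + 3P gives P* = 1625/31, Q* = 4193/31.
With the rebate, buyers effectively pay Pb = Ps − 13, where Ps is the price sellers receive.
Demand in terms of Ps becomes Qd = 303 − 3.2(Ps − 13) = 344.6 - 3.2Ps. Setting this equal to supply: 344.6 - 3.2Ps = -22 + 3Ps, so Ps = 1833/31.
Buyers pay Pb = 1833/31 − 13 = 1430/31; Q' = -22 + 3·(1833/31) = 4817/31.
Government outlay = subsidy × quantity = 13 × 4817/31 = 62621/31.

Government cost = 62621/31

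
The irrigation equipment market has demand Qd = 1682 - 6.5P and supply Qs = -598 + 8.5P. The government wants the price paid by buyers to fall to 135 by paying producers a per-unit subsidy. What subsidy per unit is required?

Required subsidy s = 30 per unit

At a buyer price of 135, quantity demanded is 1682 − 6.5·135 = 804.5.
Sellers supply 804.5 only when they receive Ps with -598 + 8.5·Ps = 804.5, i.e. Ps = 165.
s = Ps − Pb = 165 − 135 = 30.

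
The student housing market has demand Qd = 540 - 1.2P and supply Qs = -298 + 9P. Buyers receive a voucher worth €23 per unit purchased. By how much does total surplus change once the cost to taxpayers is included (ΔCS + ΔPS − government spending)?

Net change in total surplus = -4761/17

Pre-subsidy: 540 - 1.2P = -298 + 9P gives P* = 4190/51, Q* = 7504/17.
With the rebate, buyers effectively pay Pb = Ps − 23, where Ps is the price sellers receive.
Demand in terms of Ps becomes Qd = 540 − 1.2(Ps − 23) = 567.6 - 1.2Ps. Setting this equal to supply: 567.6 - 1.2Ps = -298 + 9Ps, so Ps = 4328/51.
Buyers pay Pb = 4328/51 − 23 = 3155/51; Q' = -298 + 9·(4328/51) = 7918/17.
ΔCS = ½(7504/17 + 7918/17)(4190/51 − 3155/51) = 2660295/289; ΔPS = ½(7504/17 + 7918/17)(4328/51 − 4190/51) = 354706/289.
Government spending = 23 × 7918/17 = 182114/17.
Net change = 2660295/289 + 354706/289 − 182114/17 = -4761/17. The loss equals the DWL triangle ½·23·414/17.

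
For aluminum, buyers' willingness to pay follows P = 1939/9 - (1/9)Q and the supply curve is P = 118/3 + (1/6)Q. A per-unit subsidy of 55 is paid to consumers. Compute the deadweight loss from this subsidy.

Deadweight loss = 5445

Pre-subsidy: 1939/9 - (1/9)Q = 118/3 + (1/6)Q gives Q* = 634 and P* = 145.
With the rebate, buyers effectively pay Pb = Ps − 55, where Ps is the price sellers receive.
On the curves, Pb = 1939/9 - (1/9)Q and Ps = 118/3 + (1/6)Q; the wedge Ps − Pb = 55 gives 118/3 + (1/6)Q − (1939/9 - (1/9)Q) = 55, so Q' = 832.
Then Pb = 1939/9 − (1/9)·832 = 123 and Ps = 118/3 + (1/6)·832 = 178.
The subsidy expands output by 832 − 634 = 198 past the efficient level; on those units the gap between marginal cost and willingness to pay runs from 0 up to 55.
DWL = ½ × 55 × 198 = 5445.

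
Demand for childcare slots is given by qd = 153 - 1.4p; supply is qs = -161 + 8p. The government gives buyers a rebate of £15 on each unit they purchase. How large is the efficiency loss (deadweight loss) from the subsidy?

Deadweight loss = 6300/47

Pre-subsidy: 153 - 1.4p = -161 + 8p gives p* = 1570/47, q* = 4993/47.
With the rebate, buyers effectively pay pb = ps − 15, where ps is the price sellers receive.
Demand in terms of ps becomes qd = 153 − 1.4(ps − 15) = 174 - 1.4ps. Setting this equal to supply: 174 - 1.4ps = -161 + 8ps, so ps = 1675/47.
Buyers pay pb = 1675/47 − 15 = 970/47; q' = -161 + 8·(1675/47) = 5833/47.
The subsidy expands output by 5833/47 − 4993/47 = 840/47 past the efficient level; on those units the gap between marginal cost and willingness to pay runs from 0 up to 15.
DWL = ½ × 15 × 840/47 = 6300/47.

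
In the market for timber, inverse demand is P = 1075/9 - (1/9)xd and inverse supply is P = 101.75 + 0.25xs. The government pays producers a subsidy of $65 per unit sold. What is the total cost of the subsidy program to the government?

Pre-subsidy: 1075/9 - (1/9)x = 101.75 + 0.25x gives x* = 49 and P* = 114.
With the subsidy, sellers receive Ps = Pb + 65 for each unit, where Pb is the price buyers pay.
On the curves, Pb = 1075/9 - (1/9)x and Ps = 101.75 + 0.25x; the wedge Ps − Pb = 65 gives 101.75 + 0.25x − (1075/9 - (1/9)x) = 65, so x' = 229.
Then Pb = 1075/9 − (1/9)·229 = 94 and Ps = 101.75 + 0.25·229 = 159.
Government outlay = subsidy × quantity = 65 × 229 = 14885.

Government cost = $14885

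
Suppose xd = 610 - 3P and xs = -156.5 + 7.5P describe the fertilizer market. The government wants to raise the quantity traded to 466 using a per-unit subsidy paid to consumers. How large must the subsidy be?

Required subsidy s = 35 per unit

At x = 466, invert demand for the buyer price: Pb = (610 − 466)/3 = 48; invert supply for the seller price: Ps = (466 − (-156.5))/7.5 = 83.
The subsidy must fill the gap: s = Ps − Pb = 83 − 48 = 35.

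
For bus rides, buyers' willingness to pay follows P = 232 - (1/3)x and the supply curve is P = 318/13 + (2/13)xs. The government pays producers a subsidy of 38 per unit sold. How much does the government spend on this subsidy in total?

Government cost = 19152

Pre-subsidy: 232 - (1/3)x = 318/13 + (2/13)x gives x* = 426 and P* = 90.
With the subsidy, sellers receive Ps = Pb + 38 for each unit, where Pb is the price buyers pay.
On the curves, Pb = 232 - (1/3)x and Ps = 318/13 + (2/13)x; the wedge Ps − Pb = 38 gives 318/13 + (2/13)x − (232 - (1/3)x) = 38, so x' = 504.
Then Pb = 232 − (1/3)·504 = 64 and Ps = 318/13 + (2/13)·504 = 102.
Government outlay = subsidy × quantity = 38 × 504 = 19152.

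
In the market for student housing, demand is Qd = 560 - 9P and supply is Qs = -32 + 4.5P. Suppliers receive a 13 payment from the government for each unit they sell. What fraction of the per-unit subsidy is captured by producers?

Producer share = 2/3

Pre-subsidy: 560 - 9P = -32 + 4.5P gives P* = 1184/27, Q* = 496/3.
With the subsidy, sellers receive Ps = Pb + 13 for each unit, where Pb is the price buyers pay.
Supply in terms of Pb becomes Qs = -32 + 4.5(Pb + 13) = 26.5 + 4.5Pb. Setting this equal to demand: 560 - 9Pb = 26.5 + 4.5Pb, so Pb = 1067/27.
Sellers receive Ps = 1067/27 + 13 = 1418/27; Q' = 560 − 9·(1067/27) = 613/3.
Buyers' price falls by P* − Pb = 1184/27 − 1067/27 = 13/3; sellers' price rises by Ps − P* = 1418/27 − 1184/27 = 26/3.
So producers capture (26/3)/13 = 2/3 of each unit of subsidy.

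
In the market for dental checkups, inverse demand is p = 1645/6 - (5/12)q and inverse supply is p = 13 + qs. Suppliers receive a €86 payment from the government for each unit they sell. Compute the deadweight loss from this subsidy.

Deadweight loss = 44376/17

Pre-subsidy: 1645/6 - (5/12)q = 13 + q gives q* = 3134/17 and p* = 3355/17.
With the subsidy, sellers receive ps = pb + 86 for each unit, where pb is the price buyers pay.
On the curves, pb = 1645/6 - (5/12)q and ps = 13 + q; the wedge ps − pb = 86 gives 13 + q − (1645/6 - (5/12)q) = 86, so q' = 4166/17.
Then pb = 1645/6 − (5/12)·(4166/17) = 2925/17 and ps = 13 + 1·(4166/17) = 4387/17.
The subsidy expands output by 4166/17 − 3134/17 = 1032/17 past the efficient level; on those units the gap between marginal cost and willingness to pay runs from 0 up to 86.
DWL = ½ × 86 × 1032/17 = 44376/17.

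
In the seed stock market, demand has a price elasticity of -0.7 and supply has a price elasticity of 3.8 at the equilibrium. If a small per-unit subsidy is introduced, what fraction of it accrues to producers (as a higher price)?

For a small subsidy around the equilibrium, the benefit split depends on the relative slopes, which at a point are proportional to the elasticities.
Buyer share = εs/(εs + |εd|) = 3.8/(3.8 + 0.7) = 38/45; seller share = |εd|/(εs + |εd|) = 7/45.
So producers capture 7/45 of the subsidy.

Producer share = 7/45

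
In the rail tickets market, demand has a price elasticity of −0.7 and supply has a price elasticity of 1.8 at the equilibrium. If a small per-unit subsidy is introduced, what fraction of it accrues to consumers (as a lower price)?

Consumer share = 0.72

For a small subsidy around the equilibrium, the benefit split depends on the relative slopes, which at a point are proportional to the elasticities.
Buyer share = εs/(εs + |εd|) = 1.8/(1.8 + 0.7) = 0.72; seller share = |εd|/(εs + |εd|) = 0.28.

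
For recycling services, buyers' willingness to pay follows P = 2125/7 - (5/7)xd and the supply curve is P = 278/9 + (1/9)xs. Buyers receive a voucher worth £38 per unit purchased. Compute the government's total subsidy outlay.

Government cost = 371887/26

Pre-subsidy: 2125/7 - (5/7)x = 278/9 + (1/9)x gives x* = 17179/52 and P* = 3515/52.
With the rebate, buyers effectively pay Pb = Ps − 38, where Ps is the price sellers receive.
On the curves, Pb = 2125/7 - (5/7)x and Ps = 278/9 + (1/9)x; the wedge Ps − Pb = 38 gives 278/9 + (1/9)x − (2125/7 - (5/7)x) = 38, so x' = 19573/52.
Then Pb = 2125/7 − (5/7)·(19573/52) = 1805/52 and Ps = 278/9 + (1/9)·(19573/52) = 3781/52.
Government outlay = subsidy × quantity = 38 × 19573/52 = 371887/26.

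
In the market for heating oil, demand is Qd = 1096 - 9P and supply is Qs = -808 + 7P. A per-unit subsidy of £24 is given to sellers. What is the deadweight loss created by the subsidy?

Pre-subsidy: 1096 - 9P = -808 + 7P gives P* = 119, Q* = 25.
With the subsidy, sellers receive Ps = Pb + 24 for each unit, where Pb is the price buyers pay.
Supply in terms of Pb becomes Qs = -808 + 7(Pb + 24) = -640 + 7Pb. Setting this equal to demand: 1096 - 9Pb = -640 + 7Pb, so Pb = 108.5.
Sellers receive Ps = 108.5 + 24 = 132.5; Q' = 1096 − 9·108.5 = 119.5.
The subsidy expands output by 119.5 − 25 = 94.5 past the efficient level; on those units the gap between marginal cost and willingness to pay runs from 0 up to 24.
DWL = ½ × 24 × 94.5 = 1134.

Deadweight loss = £1134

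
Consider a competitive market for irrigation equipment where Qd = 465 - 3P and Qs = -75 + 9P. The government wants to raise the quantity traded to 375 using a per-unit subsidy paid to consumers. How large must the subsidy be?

At Q = 375, invert demand for the buyer price: Pb = (465 − 375)/3 = 30; invert supply for the seller price: Ps = (375 − (-75))/9 = 50.
The subsidy must fill the gap: s = Ps − Pb = 50 − 30 = 20.

Required subsidy s = 20 per unit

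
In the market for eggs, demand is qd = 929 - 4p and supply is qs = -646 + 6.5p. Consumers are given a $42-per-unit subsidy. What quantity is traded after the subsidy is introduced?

Pre-subsidy: 929 - 4p = -646 + 6.5p gives p* = 150, q* = 329.
With the rebate, buyers effectively pay pb = ps − 42, where ps is the price sellers receive.
Demand in terms of ps becomes qd = 929 − 4(ps − 42) = 1097 - 4ps. Setting this equal to supply: 1097 - 4ps = -646 + 6.5ps, so ps = 166.
Buyers pay pb = 166 − 42 = 124; q' = -646 + 6.5·166 = 433.

q' = 433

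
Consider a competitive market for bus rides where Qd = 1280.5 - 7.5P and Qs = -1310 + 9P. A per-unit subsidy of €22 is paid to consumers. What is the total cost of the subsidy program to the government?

Pre-subsidy: 1280.5 - 7.5P = -1310 + 9P gives P* = 157, Q* = 103.
With the rebate, buyers effectively pay Pb = Ps − 22, where Ps is the price sellers receive.
Demand in terms of Ps becomes Qd = 1280.5 − 7.5(Ps − 22) = 1445.5 - 7.5Ps. Setting this equal to supply: 1445.5 - 7.5Ps = -1310 + 9Ps, so Ps = 167.
Buyers pay Pb = 167 − 22 = 145; Q' = -1310 + 9·167 = 193.
Government outlay = subsidy × quantity = 22 × 193 = 4246.

Government cost = €4246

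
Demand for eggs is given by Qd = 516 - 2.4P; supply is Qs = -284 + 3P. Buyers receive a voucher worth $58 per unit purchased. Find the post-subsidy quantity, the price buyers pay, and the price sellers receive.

Pre-subsidy: 516 - 2.4P = -284 + 3P gives P* = 4000/27, Q* = 1444/9.
With the rebate, buyers effectively pay Pb = Ps − 58, where Ps is the price sellers receive.
Demand in terms of Ps becomes Qd = 516 − 2.4(Ps − 58) = 655.2 - 2.4Ps. Setting this equal to supply: 655.2 - 2.4Ps = -284 + 3Ps, so Ps = 4696/27.
Buyers pay Pb = 4696/27 − 58 = 3130/27; Q' = -284 + 3·(4696/27) = 2140/9.

Q' = 2140/9; buyers pay 3130/27; sellers receive 4696/27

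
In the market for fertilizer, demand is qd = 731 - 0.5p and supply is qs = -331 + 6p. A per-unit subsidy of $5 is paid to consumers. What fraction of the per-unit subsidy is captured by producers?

Producer share = 1/13

Pre-subsidy: 731 - 0.5p = -331 + 6p gives p* = 2124/13, q* = 8441/13.
With the rebate, buyers effectively pay pb = ps − 5, where ps is the price sellers receive.
Demand in terms of ps becomes qd = 731 − 0.5(ps − 5) = 733.5 - 0.5ps. Setting this equal to supply: 733.5 - 0.5ps = -331 + 6ps, so ps = 2129/13.
Buyers pay pb = 2129/13 − 5 = 2064/13; q' = -331 + 6·(2129/13) = 8471/13.
Buyers' price falls by p* − pb = 2124/13 − 2064/13 = 60/13; sellers' price rises by ps − p* = 2129/13 − 2124/13 = 5/13.
So producers capture (5/13)/5 = 1/13 of each unit of subsidy.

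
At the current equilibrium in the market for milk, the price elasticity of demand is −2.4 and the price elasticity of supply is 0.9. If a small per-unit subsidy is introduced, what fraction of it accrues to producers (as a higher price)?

For a small subsidy around the equilibrium, the benefit split depends on the relative slopes, which at a point are proportional to the elasticities.
Buyer share = εs/(εs + |εd|) = 0.9/(0.9 + 2.4) = 3/11; seller share = |εd|/(εs + |εd|) = 8/11.
So producers capture 8/11 of the subsidy.

Producer share = 8/11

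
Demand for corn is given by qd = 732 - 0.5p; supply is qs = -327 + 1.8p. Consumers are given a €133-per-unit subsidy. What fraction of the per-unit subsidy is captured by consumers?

Pre-subsidy: 732 - 0.5p = -327 + 1.8p gives p* = 10590/23, q* = 11541/23.
With the rebate, buyers effectively pay pb = ps − 133, where ps is the price sellers receive.
Demand in terms of ps becomes qd = 732 − 0.5(ps − 133) = 798.5 - 0.5ps. Setting this equal to supply: 798.5 - 0.5ps = -327 + 1.8ps, so ps = 11255/23.
Buyers pay pb = 11255/23 − 133 = 8196/23; q' = -327 + 1.8·(11255/23) = 12738/23.
Buyers' price falls by p* − pb = 10590/23 − 8196/23 = 2394/23; sellers' price rises by ps − p* = 11255/23 − 10590/23 = 665/23.
So consumers capture (2394/23)/133 = 18/23 of each unit of subsidy.

Consumer share = 18/23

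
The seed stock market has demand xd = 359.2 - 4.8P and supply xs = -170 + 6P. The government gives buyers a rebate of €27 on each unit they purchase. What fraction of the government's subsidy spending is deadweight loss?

DWL / government spending = 9/49

Pre-subsidy: 359.2 - 4.8P = -170 + 6P gives P* = 49, x* = 124.
With the rebate, buyers effectively pay Pb = Ps − 27, where Ps is the price sellers receive.
Demand in terms of Ps becomes xd = 359.2 − 4.8(Ps − 27) = 488.8 - 4.8Ps. Setting this equal to supply: 488.8 - 4.8Ps = -170 + 6Ps, so Ps = 61.
Buyers pay Pb = 61 − 27 = 34; x' = -170 + 6·61 = 196.
ΔCS = ½(124 + 196)(49 − 34) = 2400; ΔPS = ½(124 + 196)(61 − 49) = 1920.
Government spending = 27 × 196 = 5292.
DWL = ½ × 27 × (196 − 124) = 972; fraction = 972 / 5292 = 9/49.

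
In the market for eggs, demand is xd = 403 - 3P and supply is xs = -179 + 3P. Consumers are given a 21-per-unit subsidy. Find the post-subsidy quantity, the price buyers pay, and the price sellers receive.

x' = 143.5; buyers pay 86.5; sellers receive 107.5

Pre-subsidy: 403 - 3P = -179 + 3P gives P* = 97, x* = 112.
With the rebate, buyers effectively pay Pb = Ps − 21, where Ps is the price sellers receive.
Demand in terms of Ps becomes xd = 403 − 3(Ps − 21) = 466 - 3Ps. Setting this equal to supply: 466 - 3Ps = -179 + 3Ps, so Ps = 107.5.
Buyers pay Pb = 107.5 − 21 = 86.5; x' = -179 + 3·107.5 = 143.5.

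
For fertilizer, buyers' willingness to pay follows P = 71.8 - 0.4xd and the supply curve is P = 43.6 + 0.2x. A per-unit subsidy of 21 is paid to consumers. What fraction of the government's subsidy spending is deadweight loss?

Pre-subsidy: 71.8 - 0.4x = 43.6 + 0.2x gives x* = 47 and P* = 53.
With the rebate, buyers effectively pay Pb = Ps − 21, where Ps is the price sellers receive.
On the curves, Pb = 71.8 - 0.4x and Ps = 43.6 + 0.2x; the wedge Ps − Pb = 21 gives 43.6 + 0.2x − (71.8 - 0.4x) = 21, so x' = 82.
Then Pb = 71.8 − 0.4·82 = 39 and Ps = 43.6 + 0.2·82 = 60.
ΔCS = ½(47 + 82)(53 − 39) = 903; ΔPS = ½(47 + 82)(60 − 53) = 451.5.
Government spending = 21 × 82 = 1722.
DWL = ½ × 21 × (82 − 47) = 367.5; fraction = 367.5 / 1722 = 35/164.

DWL / government spending = 35/164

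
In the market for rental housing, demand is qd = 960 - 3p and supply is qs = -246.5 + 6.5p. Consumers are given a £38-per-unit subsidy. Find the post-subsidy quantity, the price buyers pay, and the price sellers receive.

Pre-subsidy: 960 - 3p = -246.5 + 6.5p gives p* = 127, q* = 579.
With the rebate, buyers effectively pay pb = ps − 38, where ps is the price sellers receive.
Demand in terms of ps becomes qd = 960 − 3(ps − 38) = 1074 - 3ps. Setting this equal to supply: 1074 - 3ps = -246.5 + 6.5ps, so ps = 139.
Buyers pay pb = 139 − 38 = 101; q' = -246.5 + 6.5·139 = 657.

q' = 657; buyers pay £101; sellers receive £139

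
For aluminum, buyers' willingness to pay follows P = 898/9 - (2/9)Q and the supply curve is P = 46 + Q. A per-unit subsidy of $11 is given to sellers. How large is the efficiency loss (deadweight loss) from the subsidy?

Pre-subsidy: 898/9 - (2/9)Q = 46 + Q gives Q* = 44 and P* = 90.
With the subsidy, sellers receive Ps = Pb + 11 for each unit, where Pb is the price buyers pay.
On the curves, Pb = 898/9 - (2/9)Q and Ps = 46 + Q; the wedge Ps − Pb = 11 gives 46 + Q − (898/9 - (2/9)Q) = 11, so Q' = 53.
Then Pb = 898/9 − (2/9)·53 = 88 and Ps = 46 + 1·53 = 99.
The subsidy expands output by 53 − 44 = 9 past the efficient level; on those units the gap between marginal cost and willingness to pay runs from 0 up to 11.
DWL = ½ × 11 × 9 = 49.5.

Deadweight loss = $49.5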